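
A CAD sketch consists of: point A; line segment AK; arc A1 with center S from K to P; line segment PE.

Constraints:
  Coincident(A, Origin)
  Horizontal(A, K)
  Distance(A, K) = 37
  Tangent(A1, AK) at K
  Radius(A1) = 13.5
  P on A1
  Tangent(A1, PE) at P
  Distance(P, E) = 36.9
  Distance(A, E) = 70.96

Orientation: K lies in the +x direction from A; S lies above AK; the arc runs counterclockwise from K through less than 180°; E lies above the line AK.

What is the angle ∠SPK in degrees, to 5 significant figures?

44.339°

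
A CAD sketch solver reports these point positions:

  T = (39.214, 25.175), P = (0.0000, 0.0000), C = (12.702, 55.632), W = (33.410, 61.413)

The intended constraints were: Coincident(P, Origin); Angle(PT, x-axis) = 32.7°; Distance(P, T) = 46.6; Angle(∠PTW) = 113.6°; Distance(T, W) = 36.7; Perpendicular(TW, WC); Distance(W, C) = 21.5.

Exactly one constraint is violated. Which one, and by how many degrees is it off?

Perpendicular(TW, WC) — off by 6.50°.

P = (0.00, 0.00) ✓; PT at 32.70° ✓; |PT| = 46.60 ✓; ∠PTW = 113.6° ✓; |TW| = 36.70 ✓; ∠(TW, WC) = 96.50° ✗; |WC| = 21.50 ✓.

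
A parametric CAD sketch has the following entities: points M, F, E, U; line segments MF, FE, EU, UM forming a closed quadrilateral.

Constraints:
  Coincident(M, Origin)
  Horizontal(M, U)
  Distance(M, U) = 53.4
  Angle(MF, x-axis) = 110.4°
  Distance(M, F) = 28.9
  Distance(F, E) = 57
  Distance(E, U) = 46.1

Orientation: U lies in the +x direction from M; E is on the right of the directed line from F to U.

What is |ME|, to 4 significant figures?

28.32

Checks: |FE| = 57.00 ✓; |EU| = 46.10 ✓.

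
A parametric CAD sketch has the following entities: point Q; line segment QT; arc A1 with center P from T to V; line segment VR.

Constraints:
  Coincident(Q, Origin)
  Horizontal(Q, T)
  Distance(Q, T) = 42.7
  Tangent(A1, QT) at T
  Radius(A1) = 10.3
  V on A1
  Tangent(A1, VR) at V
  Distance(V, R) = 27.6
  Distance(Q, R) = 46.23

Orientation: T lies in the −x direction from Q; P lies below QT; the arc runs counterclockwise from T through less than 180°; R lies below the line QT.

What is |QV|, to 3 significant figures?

52.7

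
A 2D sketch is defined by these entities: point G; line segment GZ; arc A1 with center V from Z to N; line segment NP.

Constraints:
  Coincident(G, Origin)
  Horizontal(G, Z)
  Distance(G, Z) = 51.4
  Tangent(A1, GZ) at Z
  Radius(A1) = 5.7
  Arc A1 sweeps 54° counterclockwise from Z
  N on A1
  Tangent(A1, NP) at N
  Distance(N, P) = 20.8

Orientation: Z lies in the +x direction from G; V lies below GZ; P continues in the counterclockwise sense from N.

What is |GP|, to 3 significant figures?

39.5

On A1, Z sits at bearing 90° from V; a 54° counterclockwise sweep puts N at bearing 144°, so N = V + 5.7·(cos 144°, sin 144°) = (46.8, -2.35). A1 meets NP tangentially, so VN is at right angles to NP, so NP runs along (−sin 144°, cos 144°); with |NP| = 20.8, P = (34.6, -19.2). Then |GP| = |P − G| = 39.5.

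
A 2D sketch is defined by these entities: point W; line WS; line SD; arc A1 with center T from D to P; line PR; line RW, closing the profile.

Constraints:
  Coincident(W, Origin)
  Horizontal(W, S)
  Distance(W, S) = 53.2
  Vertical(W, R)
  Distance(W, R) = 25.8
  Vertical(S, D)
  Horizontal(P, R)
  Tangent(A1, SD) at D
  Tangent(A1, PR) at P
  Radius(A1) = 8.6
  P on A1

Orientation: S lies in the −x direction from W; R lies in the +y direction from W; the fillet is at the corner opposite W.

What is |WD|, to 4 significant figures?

55.91

W is at the origin; WS is horizontal with |WS| = 53.2 and S on the −x side, so S = (-53.20, 0.000). WR is vertical with |WR| = 25.8 and R on the +y side, so R = (0.000, 25.80). The virtual corner opposite W is at (-53.20, 25.80). Since A1 is tangent to SD there, TD ⟂ SD and A1 meets PR tangentially, so TP is at right angles to PR, with radius 8.6, so the center T sits 8.6 in from both sides at T = (-44.60, 17.20). That places the tangent points at D = (-53.20, 17.20) on SD and P = (-44.60, 25.80) on PR. Then |WD| = |D − W| = 55.91.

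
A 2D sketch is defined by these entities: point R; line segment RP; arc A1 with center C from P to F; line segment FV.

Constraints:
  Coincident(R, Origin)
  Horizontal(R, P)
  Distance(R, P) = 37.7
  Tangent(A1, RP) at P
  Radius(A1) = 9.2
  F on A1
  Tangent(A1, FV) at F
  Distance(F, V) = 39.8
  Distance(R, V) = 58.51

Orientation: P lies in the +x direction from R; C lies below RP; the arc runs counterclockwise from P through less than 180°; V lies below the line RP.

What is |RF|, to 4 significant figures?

30.16

R is at the origin; RP is horizontal with |RP| = 37.7 and P on the +x side, so P = (37.70, 0.000). Since A1 is tangent to RP there, CP ⟂ RP, so C = P + (0, -9.2) = (37.70, -9.200). Since CF ⟂ FV (tangency), |CV| = √(9.2² + 39.8²) = 40.85 regardless of where F sits on A1. So V lies on both circle(R, 58.51) and circle(C, 40.85); the below-RP intersection is V = (31.16, -49.52). F is the foot of the tangent from V: F = (28.52, -9.810).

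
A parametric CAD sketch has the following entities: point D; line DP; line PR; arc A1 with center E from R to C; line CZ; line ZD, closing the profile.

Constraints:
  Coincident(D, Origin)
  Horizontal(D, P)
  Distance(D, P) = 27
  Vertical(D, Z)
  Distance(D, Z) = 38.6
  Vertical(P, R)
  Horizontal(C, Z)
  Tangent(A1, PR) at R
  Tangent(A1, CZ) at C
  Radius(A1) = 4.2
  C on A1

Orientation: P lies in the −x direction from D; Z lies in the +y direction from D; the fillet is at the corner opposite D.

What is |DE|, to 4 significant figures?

41.27

D is at the origin; D and P share the same y with |DP| = 27.0 and P on the −x side, so P = (-27.00, 0.000). DZ is vertical with |DZ| = 38.6 and Z on the +y side, so Z = (0.000, 38.60). The virtual corner opposite D is at (-27.00, 38.60). A1 meets PR tangentially, so ER is at right angles to PR and A1 meets CZ tangentially, so EC is at right angles to CZ, with radius 4.2, so the center E sits 4.2 in from both sides at E = (-22.80, 34.40). Then |DE| = |E − D| = 41.27.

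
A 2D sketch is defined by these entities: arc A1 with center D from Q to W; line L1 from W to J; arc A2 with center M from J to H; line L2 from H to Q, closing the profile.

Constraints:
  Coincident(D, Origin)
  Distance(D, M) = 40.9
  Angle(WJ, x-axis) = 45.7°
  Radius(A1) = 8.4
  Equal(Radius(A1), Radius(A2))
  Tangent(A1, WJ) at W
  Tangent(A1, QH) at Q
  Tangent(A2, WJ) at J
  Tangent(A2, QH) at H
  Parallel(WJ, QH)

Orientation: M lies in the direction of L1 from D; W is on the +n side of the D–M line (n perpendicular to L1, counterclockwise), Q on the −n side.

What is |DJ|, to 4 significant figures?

41.75

The slot axis is L1's direction at 45.7°, so u = (cos 45.7°, sin 45.7°) = (0.6984, 0.7157) and n = (−sin 45.7°, cos 45.7°) = (-0.7157, 0.6984). D is at the origin and M lies 40.9 along u from D, so M = 40.9·u = (28.57, 29.27). Tangency of A1 to both parallel lines with radius 8.4 puts W and Q at D ± 8.4·n: W = (-6.012, 5.867), Q = (6.012, -5.867). Equal radii place J and H the same way about M: J = M + 8.4·n = (22.55, 35.14), H = M − 8.4·n = (34.58, 23.41). Then |DJ| = |J − D| = 41.75.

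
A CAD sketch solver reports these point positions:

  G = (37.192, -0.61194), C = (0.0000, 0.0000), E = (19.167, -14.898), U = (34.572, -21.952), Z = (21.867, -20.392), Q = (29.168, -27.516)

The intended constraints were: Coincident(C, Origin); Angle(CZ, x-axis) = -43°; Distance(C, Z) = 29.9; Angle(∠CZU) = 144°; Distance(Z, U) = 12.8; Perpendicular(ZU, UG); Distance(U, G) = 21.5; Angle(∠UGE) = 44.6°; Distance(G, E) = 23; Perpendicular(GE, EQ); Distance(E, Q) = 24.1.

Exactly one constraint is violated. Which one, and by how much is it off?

Distance(E, Q) = 24.1 — off by 8.00.

C = (0.00, 0.00) ✓; CZ at -43.00° ✓; |CZ| = 29.90 ✓; ∠CZU = 144.0° ✓; |ZU| = 12.80 ✓; ∠(ZU, UG) = 90.00° ✓; |UG| = 21.50 ✓; ∠UGE = 44.60° ✓; |GE| = 23.00 ✓; ∠(GE, EQ) = 90.00° ✓; |EQ| = 16.10 ✗.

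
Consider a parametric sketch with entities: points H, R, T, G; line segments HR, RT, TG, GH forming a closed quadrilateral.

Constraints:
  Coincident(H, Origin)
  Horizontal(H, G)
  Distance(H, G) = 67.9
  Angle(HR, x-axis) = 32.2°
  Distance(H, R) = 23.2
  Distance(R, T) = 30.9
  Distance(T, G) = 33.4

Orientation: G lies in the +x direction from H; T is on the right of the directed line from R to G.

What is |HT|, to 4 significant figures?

39.40

Checks: |RT| = 30.90 ✓; |TG| = 33.40 ✓.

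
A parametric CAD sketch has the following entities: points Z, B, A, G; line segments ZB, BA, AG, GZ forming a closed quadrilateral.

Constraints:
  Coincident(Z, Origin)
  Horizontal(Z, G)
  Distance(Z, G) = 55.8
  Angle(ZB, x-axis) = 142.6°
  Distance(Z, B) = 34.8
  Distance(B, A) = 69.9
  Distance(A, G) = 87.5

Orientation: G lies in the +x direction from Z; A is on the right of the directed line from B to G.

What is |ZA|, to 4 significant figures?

51.04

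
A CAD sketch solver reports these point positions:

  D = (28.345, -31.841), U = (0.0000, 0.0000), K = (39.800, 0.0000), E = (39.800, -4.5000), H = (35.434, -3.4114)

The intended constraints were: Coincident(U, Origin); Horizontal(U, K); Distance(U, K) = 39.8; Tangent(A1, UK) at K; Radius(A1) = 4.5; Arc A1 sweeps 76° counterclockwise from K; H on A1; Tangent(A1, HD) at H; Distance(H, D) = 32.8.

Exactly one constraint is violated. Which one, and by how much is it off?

Distance(H, D) = 32.8 — off by 3.50.

U = (0.00, 0.00) ✓; U.y = 0.00, K.y = 0.00 ✓; |UK| = 39.80 ✓; ∠(EK, KU) = 90.00° ✓; |EK| = 4.500 ✓; bearing(E→H) − bearing(E→K) = 76.00° ✓; |EH| = 4.500 ✓; ∠(EH, HD) = 90.00° ✓; |HD| = 29.30 ✗.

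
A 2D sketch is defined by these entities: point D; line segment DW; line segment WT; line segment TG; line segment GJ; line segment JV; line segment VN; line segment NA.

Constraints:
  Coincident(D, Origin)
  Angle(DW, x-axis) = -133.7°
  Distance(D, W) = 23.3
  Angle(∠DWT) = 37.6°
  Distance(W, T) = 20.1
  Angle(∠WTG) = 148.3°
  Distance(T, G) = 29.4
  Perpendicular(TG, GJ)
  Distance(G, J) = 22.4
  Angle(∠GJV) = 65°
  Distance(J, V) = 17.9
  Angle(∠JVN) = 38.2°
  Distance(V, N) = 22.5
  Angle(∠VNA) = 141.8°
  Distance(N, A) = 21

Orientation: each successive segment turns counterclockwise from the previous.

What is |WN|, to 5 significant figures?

52.191

∠GJV = 65.0° gives JV at -114.60° from the x-axis; with |JV| = 17.9, V = (4.1911, 6.0331). ∠JVN = 38.2° gives VN at 27.200° from the x-axis; with |VN| = 22.5, N = (24.203, 16.318). Then |WN| = |N − W| = 52.191.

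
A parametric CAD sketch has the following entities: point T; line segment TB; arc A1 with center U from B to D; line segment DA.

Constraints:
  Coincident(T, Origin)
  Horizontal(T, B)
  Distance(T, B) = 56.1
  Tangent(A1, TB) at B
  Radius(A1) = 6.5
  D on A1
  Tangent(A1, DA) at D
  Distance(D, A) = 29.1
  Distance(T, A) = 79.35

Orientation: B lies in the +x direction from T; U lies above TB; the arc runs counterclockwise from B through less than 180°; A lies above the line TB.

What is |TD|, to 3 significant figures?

62.3

Checks: |TB| = 56.10 ✓; ∠(UB, BT) = 90.00° ✓; |UB| = 6.500 ✓; |UD| = 6.500 ✓; ∠(UD, DA) = 90.00° ✓; |DA| = 29.10 ✓; |TA| = 79.35 ✓.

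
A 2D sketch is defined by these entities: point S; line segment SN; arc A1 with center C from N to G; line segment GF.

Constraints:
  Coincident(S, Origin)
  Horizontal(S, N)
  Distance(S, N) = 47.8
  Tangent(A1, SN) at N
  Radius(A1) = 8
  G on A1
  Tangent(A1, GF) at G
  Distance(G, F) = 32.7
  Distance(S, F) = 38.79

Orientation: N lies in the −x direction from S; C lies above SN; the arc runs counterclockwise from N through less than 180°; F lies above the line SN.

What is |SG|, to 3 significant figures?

41.3

S is at the origin; S and N share the same y with |SN| = 47.8 and N on the −x side, so N = (-47.8, 0.00). A1 meets SN tangentially, so CN is at right angles to SN, so C = N + (0, 8) = (-47.8, 8.00). Since CG ⟂ GF (tangency), |CF| = √(8.0² + 32.7²) = 33.7 regardless of where G sits on A1. So F lies on both circle(S, 38.79) and circle(C, 33.7); the above-SN intersection is F = (-23.3, 31.0). G is the foot of the tangent from F: G = (-41.1, 3.64).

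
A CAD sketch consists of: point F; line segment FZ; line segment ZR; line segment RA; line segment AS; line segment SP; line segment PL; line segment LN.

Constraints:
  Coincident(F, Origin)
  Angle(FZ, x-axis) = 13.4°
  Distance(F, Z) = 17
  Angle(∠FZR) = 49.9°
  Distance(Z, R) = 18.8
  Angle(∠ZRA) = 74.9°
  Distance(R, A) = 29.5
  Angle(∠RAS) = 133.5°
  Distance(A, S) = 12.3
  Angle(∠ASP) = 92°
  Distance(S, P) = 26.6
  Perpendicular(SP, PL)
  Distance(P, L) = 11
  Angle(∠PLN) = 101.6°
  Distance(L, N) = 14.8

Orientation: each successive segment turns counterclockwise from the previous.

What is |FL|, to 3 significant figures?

16.3

F is at the origin; FZ runs at 13.4° with length 17.0, so Z = (16.5, 3.94). ∠FZR = 49.9° gives ZR at 144° from the x-axis; with |ZR| = 18.8, R = (1.42, 15.1). ∠ZRA = 74.9° gives RA at -111° from the x-axis; with |RA| = 29.5, A = (-9.34, -12.3). ∠RAS = 133.5° gives AS at -64.9° from the x-axis; with |AS| = 12.3, S = (-4.12, -23.5). ∠ASP = 92.0° gives SP at 23.1° from the x-axis; with |SP| = 26.6, P = (20.3, -13.0). SP is perpendicular to PL, so PL runs at 113°; with |PL| = 11.0, L = (16.0, -2.93). Then |FL| = |L − F| = 16.3.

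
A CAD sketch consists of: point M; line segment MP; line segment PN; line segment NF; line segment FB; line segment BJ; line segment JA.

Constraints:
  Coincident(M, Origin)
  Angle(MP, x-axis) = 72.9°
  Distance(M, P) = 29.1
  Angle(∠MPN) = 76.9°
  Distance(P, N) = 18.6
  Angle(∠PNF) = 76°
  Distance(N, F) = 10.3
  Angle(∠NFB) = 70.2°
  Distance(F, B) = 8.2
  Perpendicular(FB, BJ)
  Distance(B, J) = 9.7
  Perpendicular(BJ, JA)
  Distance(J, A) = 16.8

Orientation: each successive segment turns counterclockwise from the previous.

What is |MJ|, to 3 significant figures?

32.0

M is at the origin; MP runs at 72.9° with length 29.1, so P = (8.56, 27.8). ∠MPN = 76.9° gives PN at 176° from the x-axis; with |PN| = 18.6, N = (-10.0, 29.1). ∠PNF = 76.0° gives NF at -80.0° from the x-axis; with |NF| = 10.3, F = (-8.21, 19.0). ∠NFB = 70.2° gives FB at 29.8° from the x-axis; with |FB| = 8.2, B = (-1.09, 23.0). The perpendicularity gives BJ at right angles to FB, so BJ runs at 120°; with |BJ| = 9.7, J = (-5.91, 31.5). Then |MJ| = |J − M| = 32.0.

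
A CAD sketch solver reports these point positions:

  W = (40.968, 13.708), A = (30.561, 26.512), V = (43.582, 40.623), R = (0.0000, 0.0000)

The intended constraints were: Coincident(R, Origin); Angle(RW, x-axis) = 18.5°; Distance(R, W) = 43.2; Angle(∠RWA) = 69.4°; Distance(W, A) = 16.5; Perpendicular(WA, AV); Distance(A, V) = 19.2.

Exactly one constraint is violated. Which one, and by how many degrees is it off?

Perpendicular(WA, AV) — off by 8.20°.

R = (0.00, 0.00) ✓; RW at 18.50° ✓; |RW| = 43.20 ✓; ∠RWA = 69.40° ✓; |WA| = 16.50 ✓; ∠(WA, AV) = 81.80° ✗; |AV| = 19.20 ✓.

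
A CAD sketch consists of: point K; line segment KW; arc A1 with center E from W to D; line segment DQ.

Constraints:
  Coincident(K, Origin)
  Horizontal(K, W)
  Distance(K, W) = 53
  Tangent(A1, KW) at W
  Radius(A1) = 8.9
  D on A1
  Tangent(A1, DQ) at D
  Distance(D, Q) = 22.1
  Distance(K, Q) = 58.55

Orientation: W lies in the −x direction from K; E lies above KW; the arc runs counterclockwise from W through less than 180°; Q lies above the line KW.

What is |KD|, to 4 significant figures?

45.57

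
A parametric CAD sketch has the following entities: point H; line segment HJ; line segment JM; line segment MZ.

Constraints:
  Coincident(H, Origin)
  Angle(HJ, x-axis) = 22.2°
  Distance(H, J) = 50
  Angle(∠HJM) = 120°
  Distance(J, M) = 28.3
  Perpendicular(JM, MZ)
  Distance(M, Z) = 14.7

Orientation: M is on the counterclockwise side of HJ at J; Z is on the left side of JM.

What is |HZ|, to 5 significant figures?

60.489

∠HJM = 120.0°, so JM runs at 22.2° + (180° − 120.0°) = 82.200° from the x-axis; with |JM| = 28.3, M = J + 28.3·(cos 82.200°, sin 82.200°) = (50.134, 46.930). JM is perpendicular to MZ; with |MZ| = 14.7 on the left of JM, Z = M + 14.7·(-0.99075, 0.13572) = (35.570, 48.925). Then |HZ| = |Z − H| = 60.489.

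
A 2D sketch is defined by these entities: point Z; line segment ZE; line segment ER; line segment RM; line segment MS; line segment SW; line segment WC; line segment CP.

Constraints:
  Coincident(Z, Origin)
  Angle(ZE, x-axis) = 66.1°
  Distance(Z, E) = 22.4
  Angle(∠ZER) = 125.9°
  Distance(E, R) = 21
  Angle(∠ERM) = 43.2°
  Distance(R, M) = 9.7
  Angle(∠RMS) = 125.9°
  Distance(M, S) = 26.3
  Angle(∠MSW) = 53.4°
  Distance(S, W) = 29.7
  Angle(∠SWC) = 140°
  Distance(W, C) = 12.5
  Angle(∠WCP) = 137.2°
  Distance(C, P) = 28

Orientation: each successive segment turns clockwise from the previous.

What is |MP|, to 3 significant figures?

30.8

Z is at the origin; ZE runs at 66.1° with length 22.4, so E = (9.08, 20.5). ∠ZER = 125.9° gives ER at 12.0° from the x-axis; with |ER| = 21.0, R = (29.6, 24.8). ∠ERM = 43.2° gives RM at -125° from the x-axis; with |RM| = 9.7, M = (24.1, 16.9). ∠RMS = 125.9° gives MS at -179° from the x-axis; with |MS| = 26.3, S = (-2.21, 16.4). ∠MSW = 53.4° gives SW at 54.5° from the x-axis; with |SW| = 29.7, W = (15.0, 40.6). ∠SWC = 140.0° gives WC at 14.5° from the x-axis; with |WC| = 12.5, C = (27.1, 43.7). ∠WCP = 137.2° gives CP at -28.3° from the x-axis; with |CP| = 28.0, P = (51.8, 30.4). Then |MP| = |P − M| = 30.8.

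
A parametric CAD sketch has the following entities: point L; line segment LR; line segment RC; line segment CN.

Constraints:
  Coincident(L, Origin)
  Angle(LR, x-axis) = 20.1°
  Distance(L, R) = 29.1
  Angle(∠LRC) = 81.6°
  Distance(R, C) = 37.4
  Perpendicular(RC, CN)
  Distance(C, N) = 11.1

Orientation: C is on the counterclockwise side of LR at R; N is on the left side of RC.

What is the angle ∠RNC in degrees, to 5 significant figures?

73.470°

L is at the origin; LR runs at 20.1° with length 29.1, so R = 29.1·(cos 20.1°, sin 20.1°) = (27.328, 10.000). ∠LRC = 81.6°, so RC runs at 20.1° + (180° − 81.6°) = 118.50° from the x-axis; with |RC| = 37.4, C = R + 37.4·(cos 118.50°, sin 118.50°) = (9.4819, 42.868). RC ⟂ CN; with |CN| = 11.1 on the left of RC, N = C + 11.1·(-0.87882, -0.47716) = (-0.27296, 37.572). Then cos ∠RNC = NR·NC / (|NR||NC|), giving 73.470°.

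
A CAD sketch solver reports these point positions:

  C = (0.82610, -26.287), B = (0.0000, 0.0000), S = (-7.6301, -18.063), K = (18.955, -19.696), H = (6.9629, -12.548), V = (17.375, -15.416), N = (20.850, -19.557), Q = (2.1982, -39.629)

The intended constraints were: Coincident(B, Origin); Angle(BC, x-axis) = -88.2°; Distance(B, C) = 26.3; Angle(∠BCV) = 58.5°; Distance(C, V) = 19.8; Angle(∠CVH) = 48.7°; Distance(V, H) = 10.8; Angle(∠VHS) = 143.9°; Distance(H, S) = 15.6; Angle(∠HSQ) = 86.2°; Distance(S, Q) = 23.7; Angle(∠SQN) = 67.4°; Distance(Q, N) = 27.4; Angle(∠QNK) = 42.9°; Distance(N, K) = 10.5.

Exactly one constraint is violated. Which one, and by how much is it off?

Distance(N, K) = 10.5 — off by 8.60.

B = (0.00, 0.00) ✓; BC at -88.20° ✓; |BC| = 26.30 ✓; ∠BCV = 58.50° ✓; |CV| = 19.80 ✓; ∠CVH = 48.70° ✓; |VH| = 10.80 ✓; ∠VHS = 143.9° ✓; |HS| = 15.60 ✓; ∠HSQ = 86.20° ✓; |SQ| = 23.70 ✓; ∠SQN = 67.40° ✓; |QN| = 27.40 ✓; ∠QNK = 42.91° ✓; |NK| = 1.900 ✗.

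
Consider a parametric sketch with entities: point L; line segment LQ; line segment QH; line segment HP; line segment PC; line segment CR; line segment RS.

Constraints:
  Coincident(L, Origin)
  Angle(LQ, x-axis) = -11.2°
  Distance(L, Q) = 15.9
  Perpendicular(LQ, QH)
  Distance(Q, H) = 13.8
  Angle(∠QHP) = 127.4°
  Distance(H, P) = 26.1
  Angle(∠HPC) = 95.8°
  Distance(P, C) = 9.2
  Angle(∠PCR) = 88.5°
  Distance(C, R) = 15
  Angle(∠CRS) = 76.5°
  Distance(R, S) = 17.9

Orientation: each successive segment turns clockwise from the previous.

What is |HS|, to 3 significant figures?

16.7

L is at the origin; LQ runs at -11.2° with length 15.9, so Q = (15.6, -3.09). The perpendicularity gives QH at right angles to LQ, so QH runs at -101°; with |QH| = 13.8, H = (12.9, -16.6). ∠QHP = 127.4° gives HP at -154° from the x-axis; with |HP| = 26.1, P = (-10.5, -28.1). ∠HPC = 95.8° gives PC at 122° from the x-axis; with |PC| = 9.2, C = (-15.4, -20.3). ∠PCR = 88.5° gives CR at 30.5° from the x-axis; with |CR| = 15.0, R = (-2.45, -12.7). ∠CRS = 76.5° gives RS at -73.0° from the x-axis; with |RS| = 17.9, S = (2.78, -29.9). Then |HS| = |S − H| = 16.7.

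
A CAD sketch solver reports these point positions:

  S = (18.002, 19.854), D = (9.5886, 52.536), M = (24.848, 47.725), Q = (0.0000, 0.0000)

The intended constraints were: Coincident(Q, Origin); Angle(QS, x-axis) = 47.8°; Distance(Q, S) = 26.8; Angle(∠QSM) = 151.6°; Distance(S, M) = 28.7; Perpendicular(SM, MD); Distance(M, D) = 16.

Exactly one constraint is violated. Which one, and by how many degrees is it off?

Perpendicular(SM, MD) — off by 3.70°.

Q = (0.00, 0.00) ✓; QS at 47.80° ✓; |QS| = 26.80 ✓; ∠QSM = 151.6° ✓; |SM| = 28.70 ✓; ∠(SM, MD) = 86.30° ✗; |MD| = 16.00 ✓.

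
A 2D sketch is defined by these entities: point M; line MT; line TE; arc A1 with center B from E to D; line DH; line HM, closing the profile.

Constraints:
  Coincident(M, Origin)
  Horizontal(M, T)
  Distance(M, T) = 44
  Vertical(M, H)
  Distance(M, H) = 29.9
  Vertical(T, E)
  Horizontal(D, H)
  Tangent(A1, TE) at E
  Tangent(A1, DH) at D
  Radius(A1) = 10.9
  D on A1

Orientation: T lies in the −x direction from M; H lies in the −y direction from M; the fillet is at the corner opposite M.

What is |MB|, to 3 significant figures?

38.2

M and H share the same x with |MH| = 29.9 and H on the −y side, so H = (0.00, -29.9). The virtual corner opposite M is at (-44.0, -29.9). Since A1 is tangent to TE there, BE ⟂ TE and tangency of A1 to DH means the radius BD is perpendicular to DH, with radius 10.9, so the center B sits 10.9 in from both sides at B = (-33.1, -19.0). Then |MB| = |B − M| = 38.2.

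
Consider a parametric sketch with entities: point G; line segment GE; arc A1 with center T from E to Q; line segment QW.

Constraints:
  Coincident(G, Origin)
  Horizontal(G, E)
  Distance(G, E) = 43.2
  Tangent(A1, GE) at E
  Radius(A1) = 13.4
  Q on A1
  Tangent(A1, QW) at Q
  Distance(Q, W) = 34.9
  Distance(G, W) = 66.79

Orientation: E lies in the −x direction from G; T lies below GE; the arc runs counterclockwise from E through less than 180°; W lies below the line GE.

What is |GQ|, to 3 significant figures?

58.6

Checks: |TQ| = 13.40 ✓; ∠(TQ, QW) = 90.00° ✓; |QW| = 34.90 ✓; |GW| = 66.79 ✓.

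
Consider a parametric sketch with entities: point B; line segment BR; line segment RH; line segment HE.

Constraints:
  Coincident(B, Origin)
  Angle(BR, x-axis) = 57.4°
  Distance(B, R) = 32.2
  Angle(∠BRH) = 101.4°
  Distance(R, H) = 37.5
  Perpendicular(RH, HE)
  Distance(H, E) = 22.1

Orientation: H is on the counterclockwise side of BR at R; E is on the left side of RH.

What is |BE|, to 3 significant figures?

44.9

B is at the origin; BR runs at 57.4° with length 32.2, so R = 32.2·(cos 57.4°, sin 57.4°) = (17.3, 27.1). ∠BRH = 101.4°, so RH runs at 57.4° + (180° − 101.4°) = 136° from the x-axis; with |RH| = 37.5, H = R + 37.5·(cos 136°, sin 136°) = (-9.63, 53.2). The perpendicularity gives HE at right angles to RH; with |HE| = 22.1 on the left of RH, E = H + 22.1·(-0.695, -0.719) = (-25.0, 37.3). Then |BE| = |E − B| = 44.9.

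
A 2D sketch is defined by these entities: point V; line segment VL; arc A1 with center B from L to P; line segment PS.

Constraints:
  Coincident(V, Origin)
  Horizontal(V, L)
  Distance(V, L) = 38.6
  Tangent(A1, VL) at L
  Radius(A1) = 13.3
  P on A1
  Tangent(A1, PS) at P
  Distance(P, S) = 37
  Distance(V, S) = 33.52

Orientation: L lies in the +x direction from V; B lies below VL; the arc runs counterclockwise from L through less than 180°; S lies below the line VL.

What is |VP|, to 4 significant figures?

28.79

Checks: |BP| = 13.30 ✓; ∠(BP, PS) = 90.00° ✓; |PS| = 37.00 ✓; |VS| = 33.52 ✓.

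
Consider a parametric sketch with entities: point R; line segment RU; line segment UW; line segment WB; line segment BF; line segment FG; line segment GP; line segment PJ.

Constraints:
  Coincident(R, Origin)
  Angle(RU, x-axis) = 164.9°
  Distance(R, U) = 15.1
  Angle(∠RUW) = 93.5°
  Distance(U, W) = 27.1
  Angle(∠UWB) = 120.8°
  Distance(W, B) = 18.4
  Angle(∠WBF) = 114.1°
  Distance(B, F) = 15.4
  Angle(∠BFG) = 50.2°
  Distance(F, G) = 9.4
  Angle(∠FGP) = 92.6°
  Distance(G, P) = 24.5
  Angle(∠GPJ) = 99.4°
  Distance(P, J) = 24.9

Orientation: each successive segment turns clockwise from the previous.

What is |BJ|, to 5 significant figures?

29.654

R is at the origin; RU runs at 164.9° with length 15.1, so U = (-14.579, 3.9336). ∠RUW = 93.5° gives UW at 78.400° from the x-axis; with |UW| = 27.1, W = (-9.1294, 30.480). ∠UWB = 120.8° gives WB at 19.200° from the x-axis; with |WB| = 18.4, B = (8.2471, 36.531). ∠WBF = 114.1° gives BF at -46.700° from the x-axis; with |BF| = 15.4, F = (18.809, 25.324). ∠BFG = 50.2° gives FG at -176.50° from the x-axis; with |FG| = 9.4, G = (9.4262, 24.750). ∠FGP = 92.6° gives GP at 96.100° from the x-axis; with |GP| = 24.5, P = (6.8228, 49.111). ∠GPJ = 99.4° gives PJ at 15.500° from the x-axis; with |PJ| = 24.9, J = (30.817, 55.765). Then |BJ| = |J − B| = 29.654.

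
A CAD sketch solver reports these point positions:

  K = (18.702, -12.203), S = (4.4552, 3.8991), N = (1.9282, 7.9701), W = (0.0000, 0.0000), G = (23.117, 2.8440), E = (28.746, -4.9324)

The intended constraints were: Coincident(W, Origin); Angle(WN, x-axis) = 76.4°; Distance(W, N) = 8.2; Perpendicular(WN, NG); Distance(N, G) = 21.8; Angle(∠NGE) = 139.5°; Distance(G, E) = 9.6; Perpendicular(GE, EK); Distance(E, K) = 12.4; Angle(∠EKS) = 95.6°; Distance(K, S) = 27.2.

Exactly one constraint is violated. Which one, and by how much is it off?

Distance(K, S) = 27.2 — off by 5.70.

W = (0.00, 0.00) ✓; WN at 76.40° ✓; |WN| = 8.200 ✓; ∠(WN, NG) = 90.00° ✓; |NG| = 21.80 ✓; ∠NGE = 139.5° ✓; |GE| = 9.600 ✓; ∠(GE, EK) = 90.00° ✓; |EK| = 12.40 ✓; ∠EKS = 95.60° ✓; |KS| = 21.50 ✗.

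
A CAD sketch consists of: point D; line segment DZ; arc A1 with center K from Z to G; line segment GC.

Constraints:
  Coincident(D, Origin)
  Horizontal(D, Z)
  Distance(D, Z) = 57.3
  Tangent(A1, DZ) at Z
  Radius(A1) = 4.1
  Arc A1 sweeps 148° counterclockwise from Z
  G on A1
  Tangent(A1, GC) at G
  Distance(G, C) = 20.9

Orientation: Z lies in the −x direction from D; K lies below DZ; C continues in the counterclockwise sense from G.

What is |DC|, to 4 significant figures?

45.73

D is at the origin; DZ is horizontal with |DZ| = 57.3 and Z on the −x side, so Z = (-57.30, 0.000). A1 meets DZ tangentially, so KZ is at right angles to DZ, so K = Z + (0, -4.1) = (-57.30, -4.100). On A1, Z sits at bearing 90° from K; a 148° counterclockwise sweep puts G at bearing 238°, so G = K + 4.1·(cos 238°, sin 238°) = (-59.47, -7.577). Since A1 is tangent to GC there, KG ⟂ GC, so GC runs along (−sin 238°, cos 238°); with |GC| = 20.9, C = (-41.75, -18.65). Then |DC| = |C − D| = 45.73.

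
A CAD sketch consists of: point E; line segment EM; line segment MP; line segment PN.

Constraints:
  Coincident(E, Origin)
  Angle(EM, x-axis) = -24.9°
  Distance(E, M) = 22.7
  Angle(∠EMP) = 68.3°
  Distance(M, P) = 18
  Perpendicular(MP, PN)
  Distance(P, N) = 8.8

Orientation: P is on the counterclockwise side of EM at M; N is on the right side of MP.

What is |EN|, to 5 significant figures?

31.397

∠EMP = 68.3°, so MP runs at -24.9° + (180° − 68.3°) = 86.800° from the x-axis; with |MP| = 18.0, P = M + 18.0·(cos 86.800°, sin 86.800°) = (21.595, 8.4144). The perpendicularity gives PN at right angles to MP; with |PN| = 8.8 on the right of MP, N = P + 8.8·(0.99844, -0.055822) = (30.381, 7.9232). Then |EN| = |N − E| = 31.397.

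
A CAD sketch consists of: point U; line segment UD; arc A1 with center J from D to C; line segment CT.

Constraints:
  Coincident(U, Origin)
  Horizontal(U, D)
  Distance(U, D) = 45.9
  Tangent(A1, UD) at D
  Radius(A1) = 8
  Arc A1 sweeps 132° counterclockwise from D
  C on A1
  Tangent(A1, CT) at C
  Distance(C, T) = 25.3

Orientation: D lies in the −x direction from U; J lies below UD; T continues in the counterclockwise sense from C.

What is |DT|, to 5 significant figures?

33.979

U is at the origin; UD is horizontal with |UD| = 45.9 and D on the −x side, so D = (-45.900, 0.0000). Tangency of A1 to UD means the radius JD is perpendicular to UD, so J = D + (0, -8) = (-45.900, -8.0000). On A1, D sits at bearing 90° from J; a 132° counterclockwise sweep puts C at bearing 222°, so C = J + 8.0·(cos 222°, sin 222°) = (-51.845, -13.353). Since A1 is tangent to CT there, JC ⟂ CT, so CT runs along (−sin 222°, cos 222°); with |CT| = 25.3, T = (-34.916, -32.155). Then |DT| = |T − D| = 33.979.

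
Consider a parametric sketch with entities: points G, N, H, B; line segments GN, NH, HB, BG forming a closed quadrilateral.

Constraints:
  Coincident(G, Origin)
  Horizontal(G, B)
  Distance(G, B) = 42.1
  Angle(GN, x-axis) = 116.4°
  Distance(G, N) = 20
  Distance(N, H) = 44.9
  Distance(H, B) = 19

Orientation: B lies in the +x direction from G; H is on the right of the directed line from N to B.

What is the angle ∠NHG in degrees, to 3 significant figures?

17.4°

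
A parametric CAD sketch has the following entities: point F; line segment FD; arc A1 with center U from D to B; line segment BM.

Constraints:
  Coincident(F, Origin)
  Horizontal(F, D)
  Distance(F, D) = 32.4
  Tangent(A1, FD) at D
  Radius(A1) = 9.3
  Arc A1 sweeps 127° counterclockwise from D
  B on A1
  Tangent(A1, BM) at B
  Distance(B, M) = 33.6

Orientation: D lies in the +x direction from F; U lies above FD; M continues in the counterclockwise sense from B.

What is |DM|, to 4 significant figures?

43.65

F is at the origin; FD is horizontal with |FD| = 32.4 and D on the +x side, so D = (32.40, 0.000). Since A1 is tangent to FD there, UD ⟂ FD, so U = D + (0, 9.3) = (32.40, 9.300). On A1, D sits at bearing -90° from U; a 127° counterclockwise sweep puts B at bearing 37°, so B = U + 9.3·(cos 37°, sin 37°) = (39.83, 14.90). Tangency of A1 to BM means the radius UB is perpendicular to BM, so BM runs along (−sin 37°, cos 37°); with |BM| = 33.6, M = (19.61, 41.73). Then |DM| = |M − D| = 43.65.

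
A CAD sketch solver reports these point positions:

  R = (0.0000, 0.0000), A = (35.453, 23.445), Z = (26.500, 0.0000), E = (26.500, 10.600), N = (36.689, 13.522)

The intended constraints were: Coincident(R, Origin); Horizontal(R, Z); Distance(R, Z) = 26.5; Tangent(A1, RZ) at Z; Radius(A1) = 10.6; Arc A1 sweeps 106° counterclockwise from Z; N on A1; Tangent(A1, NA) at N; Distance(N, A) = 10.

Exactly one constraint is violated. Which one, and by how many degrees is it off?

Tangent(A1, NA) at N — off by 8.90°.

R = (0.00, 0.00) ✓; R.y = 0.00, Z.y = 0.00 ✓; |RZ| = 26.50 ✓; ∠(EZ, ZR) = 90.00° ✓; |EZ| = 10.60 ✓; bearing(E→N) − bearing(E→Z) = 106.0° ✓; |EN| = 10.60 ✓; ∠(EN, NA) = 98.90° ✗; |NA| = 10.00 ✓.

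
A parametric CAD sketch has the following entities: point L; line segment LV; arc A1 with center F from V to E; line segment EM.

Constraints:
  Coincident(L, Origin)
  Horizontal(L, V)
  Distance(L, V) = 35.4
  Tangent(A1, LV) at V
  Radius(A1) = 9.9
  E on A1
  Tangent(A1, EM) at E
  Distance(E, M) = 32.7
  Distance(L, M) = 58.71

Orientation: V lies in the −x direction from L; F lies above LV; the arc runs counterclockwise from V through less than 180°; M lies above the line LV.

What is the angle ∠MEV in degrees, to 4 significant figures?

123.5°

Checks: |FE| = 9.900 ✓; ∠(FE, EM) = 90.00° ✓; |EM| = 32.70 ✓; |LM| = 58.71 ✓.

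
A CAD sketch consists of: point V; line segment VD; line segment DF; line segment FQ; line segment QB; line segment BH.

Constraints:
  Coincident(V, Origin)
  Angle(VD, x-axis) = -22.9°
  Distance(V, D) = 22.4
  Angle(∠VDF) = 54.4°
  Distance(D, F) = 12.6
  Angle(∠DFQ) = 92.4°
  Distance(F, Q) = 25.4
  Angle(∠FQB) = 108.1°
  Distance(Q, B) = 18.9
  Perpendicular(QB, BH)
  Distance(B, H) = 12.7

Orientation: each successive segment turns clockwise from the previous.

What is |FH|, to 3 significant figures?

29.1

∠FQB = 108.1° gives QB at 52.0° from the x-axis; with |QB| = 18.9, B = (7.36, 20.7). QB ⟂ BH, so BH runs at -38.0°; with |BH| = 12.7, H = (17.4, 12.9). Then |FH| = |H − F| = 29.1.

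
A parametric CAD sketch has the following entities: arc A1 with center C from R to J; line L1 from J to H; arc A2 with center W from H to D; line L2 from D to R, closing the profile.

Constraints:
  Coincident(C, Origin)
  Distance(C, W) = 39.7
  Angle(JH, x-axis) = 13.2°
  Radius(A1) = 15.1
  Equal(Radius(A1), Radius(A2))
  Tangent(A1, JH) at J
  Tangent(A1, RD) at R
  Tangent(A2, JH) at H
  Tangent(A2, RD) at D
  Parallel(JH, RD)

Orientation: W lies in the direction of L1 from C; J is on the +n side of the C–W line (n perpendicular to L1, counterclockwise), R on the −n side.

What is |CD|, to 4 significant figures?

42.47

The slot axis is L1's direction at 13.2°, so u = (cos 13.2°, sin 13.2°) = (0.9736, 0.2284) and n = (−sin 13.2°, cos 13.2°) = (-0.2284, 0.9736). C is at the origin and W lies 39.7 along u from C, so W = 39.7·u = (38.65, 9.066). Tangency of A1 to both parallel lines with radius 15.1 puts J and R at C ± 15.1·n: J = (-3.448, 14.70), R = (3.448, -14.70). Equal radii place H and D the same way about W: H = W + 15.1·n = (35.20, 23.77), D = W − 15.1·n = (42.10, -5.636). Then |CD| = |D − C| = 42.47.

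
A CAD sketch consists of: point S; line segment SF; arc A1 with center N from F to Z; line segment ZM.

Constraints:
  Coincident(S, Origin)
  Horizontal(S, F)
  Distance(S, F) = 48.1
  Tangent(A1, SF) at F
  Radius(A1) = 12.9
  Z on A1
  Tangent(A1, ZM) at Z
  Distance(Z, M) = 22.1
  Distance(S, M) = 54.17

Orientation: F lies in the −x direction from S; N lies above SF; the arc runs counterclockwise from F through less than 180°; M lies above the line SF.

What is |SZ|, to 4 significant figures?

38.59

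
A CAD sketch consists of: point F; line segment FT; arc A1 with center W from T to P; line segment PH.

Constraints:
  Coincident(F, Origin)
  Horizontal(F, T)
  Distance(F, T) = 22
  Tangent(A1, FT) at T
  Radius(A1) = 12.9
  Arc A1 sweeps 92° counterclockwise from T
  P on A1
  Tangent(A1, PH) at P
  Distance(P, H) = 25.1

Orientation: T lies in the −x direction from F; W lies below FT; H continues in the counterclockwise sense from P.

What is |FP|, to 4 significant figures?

37.36

F is at the origin; F and T share the same y with |FT| = 22.0 and T on the −x side, so T = (-22.00, 0.000). Tangency of A1 to FT means the radius WT is perpendicular to FT, so W = T + (0, -12.9) = (-22.00, -12.90). On A1, T sits at bearing 90° from W; a 92° counterclockwise sweep puts P at bearing 182°, so P = W + 12.9·(cos 182°, sin 182°) = (-34.89, -13.35). Then |FP| = |P − F| = 37.36.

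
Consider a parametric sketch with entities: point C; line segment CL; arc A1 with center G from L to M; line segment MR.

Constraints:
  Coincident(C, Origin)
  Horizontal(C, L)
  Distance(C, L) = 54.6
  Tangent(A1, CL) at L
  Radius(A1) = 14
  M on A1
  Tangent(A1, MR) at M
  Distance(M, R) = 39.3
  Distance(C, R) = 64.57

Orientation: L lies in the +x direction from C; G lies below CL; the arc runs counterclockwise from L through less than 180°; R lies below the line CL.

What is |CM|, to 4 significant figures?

42.67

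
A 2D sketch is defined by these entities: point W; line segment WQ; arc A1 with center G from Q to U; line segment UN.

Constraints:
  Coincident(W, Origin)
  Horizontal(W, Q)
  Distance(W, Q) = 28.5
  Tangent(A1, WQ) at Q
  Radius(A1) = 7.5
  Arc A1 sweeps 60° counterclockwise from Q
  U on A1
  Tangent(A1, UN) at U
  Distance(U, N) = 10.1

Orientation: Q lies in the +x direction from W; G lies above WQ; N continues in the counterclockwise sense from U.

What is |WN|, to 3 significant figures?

41.9

On A1, Q sits at bearing -90° from G; a 60° counterclockwise sweep puts U at bearing -30°, so U = G + 7.5·(cos -30°, sin -30°) = (35.0, 3.75). A1 meets UN tangentially, so GU is at right angles to UN, so UN runs along (−sin -30°, cos -30°); with |UN| = 10.1, N = (40.0, 12.5). Then |WN| = |N − W| = 41.9.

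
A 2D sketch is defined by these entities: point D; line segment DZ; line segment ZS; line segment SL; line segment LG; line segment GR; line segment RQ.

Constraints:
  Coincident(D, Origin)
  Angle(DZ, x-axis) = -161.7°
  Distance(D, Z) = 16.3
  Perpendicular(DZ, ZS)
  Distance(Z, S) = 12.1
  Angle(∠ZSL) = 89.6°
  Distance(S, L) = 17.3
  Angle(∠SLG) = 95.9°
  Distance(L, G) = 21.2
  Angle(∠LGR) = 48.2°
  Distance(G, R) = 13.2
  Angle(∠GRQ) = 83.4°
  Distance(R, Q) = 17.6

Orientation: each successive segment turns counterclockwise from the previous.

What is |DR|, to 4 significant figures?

7.718

∠SLG = 95.9° gives LG at 102.8° from the x-axis; with |LG| = 21.2, G = (0.01358, 9.614). ∠LGR = 48.2° gives GR at -125.4° from the x-axis; with |GR| = 13.2, R = (-7.633, -1.146). Then |DR| = |R − D| = 7.718.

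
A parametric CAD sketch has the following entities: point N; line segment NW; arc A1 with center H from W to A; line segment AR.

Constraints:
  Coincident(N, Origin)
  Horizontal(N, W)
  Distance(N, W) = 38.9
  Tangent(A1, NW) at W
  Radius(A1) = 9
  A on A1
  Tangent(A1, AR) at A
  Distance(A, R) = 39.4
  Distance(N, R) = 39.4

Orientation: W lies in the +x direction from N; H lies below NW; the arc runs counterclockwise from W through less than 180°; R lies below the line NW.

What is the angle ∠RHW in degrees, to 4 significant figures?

135.7°

Checks: ∠(HW, WN) = 90.00° ✓; |HW| = 9.000 ✓; |HA| = 9.000 ✓; ∠(HA, AR) = 90.00° ✓; |AR| = 39.40 ✓; |NR| = 39.40 ✓.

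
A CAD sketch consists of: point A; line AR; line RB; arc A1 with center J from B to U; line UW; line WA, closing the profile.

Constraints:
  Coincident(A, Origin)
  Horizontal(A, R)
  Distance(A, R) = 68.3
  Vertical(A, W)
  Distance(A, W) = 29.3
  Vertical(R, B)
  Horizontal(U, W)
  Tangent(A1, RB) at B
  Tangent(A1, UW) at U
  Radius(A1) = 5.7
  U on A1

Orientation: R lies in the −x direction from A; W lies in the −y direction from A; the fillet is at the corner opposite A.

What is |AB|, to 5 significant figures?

72.262

A is at the origin; AR is horizontal with |AR| = 68.3 and R on the −x side, so R = (-68.300, 0.0000). A and W share the same x with |AW| = 29.3 and W on the −y side, so W = (0.0000, -29.300). The virtual corner opposite A is at (-68.300, -29.300). Since A1 is tangent to RB there, JB ⟂ RB and the tangent condition forces JU to be normal to UW, with radius 5.7, so the center J sits 5.7 in from both sides at J = (-62.600, -23.600). That places the tangent points at B = (-68.300, -23.600) on RB and U = (-62.600, -29.300) on UW. Then |AB| = |B − A| = 72.262.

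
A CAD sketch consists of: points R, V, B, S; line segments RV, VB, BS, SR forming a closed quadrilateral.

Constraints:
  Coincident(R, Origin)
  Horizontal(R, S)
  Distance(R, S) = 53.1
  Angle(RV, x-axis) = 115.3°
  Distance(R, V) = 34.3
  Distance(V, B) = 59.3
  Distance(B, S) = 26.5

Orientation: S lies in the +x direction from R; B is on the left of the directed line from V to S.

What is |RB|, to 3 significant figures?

50.9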